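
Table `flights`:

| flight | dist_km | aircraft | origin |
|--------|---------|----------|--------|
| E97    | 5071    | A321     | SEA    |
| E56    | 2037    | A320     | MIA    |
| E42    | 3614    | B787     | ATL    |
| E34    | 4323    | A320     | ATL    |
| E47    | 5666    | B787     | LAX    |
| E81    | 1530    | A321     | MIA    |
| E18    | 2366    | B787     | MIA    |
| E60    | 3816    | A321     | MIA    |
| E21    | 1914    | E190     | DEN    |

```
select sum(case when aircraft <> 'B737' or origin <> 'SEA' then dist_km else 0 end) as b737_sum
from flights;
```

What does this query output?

30337

flight=E97: ✓ → 5071
flight=E56: ✓ → 2037
flight=E42: ✓ → 3614
flight=E34: ✓ → 4323
flight=E47: ✓ → 5666
flight=E81: ✓ → 1530
flight=E18: ✓ → 2366
flight=E60: ✓ → 3816
flight=E21: ✓ → 1914
b737_sum = 5071 + 2037 + 3614 + 4323 + 5666 + 1530 + 2366 + 3816 + 1914 = 30337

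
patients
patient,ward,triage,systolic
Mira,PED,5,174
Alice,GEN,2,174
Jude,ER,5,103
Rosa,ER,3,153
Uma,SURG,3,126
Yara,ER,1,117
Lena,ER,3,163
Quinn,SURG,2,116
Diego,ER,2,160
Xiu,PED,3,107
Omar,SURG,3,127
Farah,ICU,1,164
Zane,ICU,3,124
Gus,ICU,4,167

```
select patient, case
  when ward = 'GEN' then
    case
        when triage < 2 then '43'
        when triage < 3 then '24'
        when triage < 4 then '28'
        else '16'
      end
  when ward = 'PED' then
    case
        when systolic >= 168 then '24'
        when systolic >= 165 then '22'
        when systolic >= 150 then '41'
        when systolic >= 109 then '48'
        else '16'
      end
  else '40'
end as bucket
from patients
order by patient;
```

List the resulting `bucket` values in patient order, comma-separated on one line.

24, 40, 40, 40, 40, 40, 24, 40, 40, 40, 40, 16, 40, 40

patient=Alice: ward='GEN' → inner[triage < 3] → 24
patient=Diego: ward='ER' → outer ELSE → 40
patient=Farah: ward='ICU' → outer ELSE → 40
patient=Gus: ward='ICU' → outer ELSE → 40
patient=Jude: ward='ER' → outer ELSE → 40
patient=Lena: ward='ER' → outer ELSE → 40
patient=Mira: ward='PED' → inner[systolic >= 168] → 24
patient=Omar: ward='SURG' → outer ELSE → 40
patient=Quinn: ward='SURG' → outer ELSE → 40
patient=Rosa: ward='ER' → outer ELSE → 40
patient=Uma: ward='SURG' → outer ELSE → 40
patient=Xiu: ward='PED' → inner[ELSE] → 16
patient=Yara: ward='ER' → outer ELSE → 40
patient=Zane: ward='ICU' → outer ELSE → 40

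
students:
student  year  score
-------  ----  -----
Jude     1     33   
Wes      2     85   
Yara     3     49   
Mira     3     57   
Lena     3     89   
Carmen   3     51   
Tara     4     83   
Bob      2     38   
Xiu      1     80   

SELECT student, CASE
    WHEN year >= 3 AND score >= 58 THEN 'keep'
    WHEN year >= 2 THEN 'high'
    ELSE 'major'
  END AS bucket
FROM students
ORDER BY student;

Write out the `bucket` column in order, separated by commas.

student=Bob: year >= 2 → high
student=Carmen: year >= 2 → high
student=Jude: ELSE → major
student=Lena: year >= 3 AND score >= 58 → keep
student=Mira: year >= 2 → high
student=Tara: year >= 3 AND score >= 58 → keep
student=Wes: year >= 2 → high
student=Xiu: ELSE → major
student=Yara: year >= 2 → high

high, high, major, keep, high, keep, high, major, high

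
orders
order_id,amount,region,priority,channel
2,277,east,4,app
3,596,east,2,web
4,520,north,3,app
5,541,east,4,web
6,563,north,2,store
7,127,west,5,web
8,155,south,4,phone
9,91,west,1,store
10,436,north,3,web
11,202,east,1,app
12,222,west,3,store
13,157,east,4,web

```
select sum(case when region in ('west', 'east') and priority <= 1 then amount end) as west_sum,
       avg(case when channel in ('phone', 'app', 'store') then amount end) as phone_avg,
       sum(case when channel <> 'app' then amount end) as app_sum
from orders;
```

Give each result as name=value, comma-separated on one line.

[west_sum: region in ('west', 'east') and priority <= 1]
order_id=2: ✗
order_id=3: ✗
order_id=4: ✗
order_id=5: ✗
order_id=6: ✗
order_id=7: ✗
order_id=8: ✗
order_id=9: ✓ → 91
order_id=10: ✗
order_id=11: ✓ → 202
order_id=12: ✗
order_id=13: ✗
west_sum = 91 + 202 = 293
—
[phone_avg: channel in ('phone', 'app', 'store')]
order_id=2: ✓ → 277
order_id=3: ✗
order_id=4: ✓ → 520
order_id=5: ✗
order_id=6: ✓ → 563
order_id=7: ✗
order_id=8: ✓ → 155
order_id=9: ✓ → 91
order_id=10: ✗
order_id=11: ✓ → 202
order_id=12: ✓ → 222
order_id=13: ✗
phone_avg = (277 + 520 + 563 + 155 + 91 + 202 + 222) / 7 = 290
—
[app_sum: channel <> 'app']
order_id=2: ✗
order_id=3: ✓ → 596
order_id=4: ✗
order_id=5: ✓ → 541
order_id=6: ✓ → 563
order_id=7: ✓ → 127
order_id=8: ✓ → 155
order_id=9: ✓ → 91
order_id=10: ✓ → 436
order_id=11: ✗
order_id=12: ✓ → 222
order_id=13: ✓ → 157
app_sum = 596 + 541 + 563 + 127 + 155 + 91 + 436 + 222 + 157 = 2888

west_sum=293, phone_avg=290, app_sum=2888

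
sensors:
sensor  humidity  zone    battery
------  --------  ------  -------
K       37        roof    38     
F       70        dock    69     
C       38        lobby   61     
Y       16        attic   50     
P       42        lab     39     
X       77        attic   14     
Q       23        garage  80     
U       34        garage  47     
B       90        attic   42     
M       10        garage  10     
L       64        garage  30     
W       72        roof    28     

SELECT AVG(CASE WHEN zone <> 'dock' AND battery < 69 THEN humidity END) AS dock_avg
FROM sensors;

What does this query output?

sensor=K: ✓ → 37
sensor=F: ✗
sensor=C: ✓ → 38
sensor=Y: ✓ → 16
sensor=P: ✓ → 42
sensor=X: ✓ → 77
sensor=Q: ✗
sensor=U: ✓ → 34
sensor=B: ✓ → 90
sensor=M: ✓ → 10
sensor=L: ✓ → 64
sensor=W: ✓ → 72
dock_avg = (37 + 38 + 16 + 42 + 77 + 34 + 90 + 10 + 64 + 72) / 10 = 48

48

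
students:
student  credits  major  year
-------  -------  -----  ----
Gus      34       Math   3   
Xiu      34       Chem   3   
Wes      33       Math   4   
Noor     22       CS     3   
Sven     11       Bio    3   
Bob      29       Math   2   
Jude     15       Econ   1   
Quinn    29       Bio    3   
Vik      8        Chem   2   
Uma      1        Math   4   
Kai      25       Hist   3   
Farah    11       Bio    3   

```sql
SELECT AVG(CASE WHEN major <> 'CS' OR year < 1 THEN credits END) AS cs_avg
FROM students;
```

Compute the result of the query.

student=Gus: ✓ → 34
student=Xiu: ✓ → 34
student=Wes: ✓ → 33
student=Noor: ✗
student=Sven: ✓ → 11
student=Bob: ✓ → 29
student=Jude: ✓ → 15
student=Quinn: ✓ → 29
student=Vik: ✓ → 8
student=Uma: ✓ → 1
student=Kai: ✓ → 25
student=Farah: ✓ → 11
cs_avg = (34 + 34 + 33 + 11 + 29 + 15 + 29 + 8 + 1 + 25 + 11) / 11 = 20.9090909091

20.9090909091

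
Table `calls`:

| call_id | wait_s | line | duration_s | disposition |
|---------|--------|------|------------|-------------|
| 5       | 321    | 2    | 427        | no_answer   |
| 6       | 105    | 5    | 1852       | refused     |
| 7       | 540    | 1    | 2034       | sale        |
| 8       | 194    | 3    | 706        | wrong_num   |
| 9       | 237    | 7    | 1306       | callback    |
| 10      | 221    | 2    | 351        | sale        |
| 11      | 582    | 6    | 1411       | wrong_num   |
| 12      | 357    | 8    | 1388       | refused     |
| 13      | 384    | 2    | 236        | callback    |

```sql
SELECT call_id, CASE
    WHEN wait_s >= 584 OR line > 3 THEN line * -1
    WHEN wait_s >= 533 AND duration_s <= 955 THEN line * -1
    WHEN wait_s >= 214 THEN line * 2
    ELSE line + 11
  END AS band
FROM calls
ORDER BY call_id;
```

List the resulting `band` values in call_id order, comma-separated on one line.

call_id=5: wait_s >= 214 → 4
call_id=6: wait_s >= 584 OR line > 3 → -5
call_id=7: wait_s >= 214 → 2
call_id=8: ELSE → 14
call_id=9: wait_s >= 584 OR line > 3 → -7
call_id=10: wait_s >= 214 → 4
call_id=11: wait_s >= 584 OR line > 3 → -6
call_id=12: wait_s >= 584 OR line > 3 → -8
call_id=13: wait_s >= 214 → 4

4, -5, 2, 14, -7, 4, -6, -8, 4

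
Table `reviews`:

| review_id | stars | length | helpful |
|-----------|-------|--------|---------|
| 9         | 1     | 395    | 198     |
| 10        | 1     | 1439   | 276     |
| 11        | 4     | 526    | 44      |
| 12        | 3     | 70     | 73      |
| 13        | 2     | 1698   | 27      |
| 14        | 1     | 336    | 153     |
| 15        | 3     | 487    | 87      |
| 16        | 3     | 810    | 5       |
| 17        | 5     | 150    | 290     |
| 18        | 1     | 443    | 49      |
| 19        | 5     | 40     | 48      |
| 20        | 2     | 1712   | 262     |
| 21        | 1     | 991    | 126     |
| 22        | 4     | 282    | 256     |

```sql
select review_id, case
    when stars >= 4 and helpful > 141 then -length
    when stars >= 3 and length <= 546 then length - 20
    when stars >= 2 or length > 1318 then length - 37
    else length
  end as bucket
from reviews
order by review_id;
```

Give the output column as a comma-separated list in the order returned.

review_id=9: ELSE → 395
review_id=10: stars >= 2 or length > 1318 → 1402
review_id=11: stars >= 3 and length <= 546 → 506
review_id=12: stars >= 3 and length <= 546 → 50
review_id=13: stars >= 2 or length > 1318 → 1661
review_id=14: ELSE → 336
review_id=15: stars >= 3 and length <= 546 → 467
review_id=16: stars >= 2 or length > 1318 → 773
review_id=17: stars >= 4 and helpful > 141 → -150
review_id=18: ELSE → 443
review_id=19: stars >= 3 and length <= 546 → 20
review_id=20: stars >= 2 or length > 1318 → 1675
review_id=21: ELSE → 991
review_id=22: stars >= 4 and helpful > 141 → -282

395, 1402, 506, 50, 1661, 336, 467, 773, -150, 443, 20, 1675, 991, -282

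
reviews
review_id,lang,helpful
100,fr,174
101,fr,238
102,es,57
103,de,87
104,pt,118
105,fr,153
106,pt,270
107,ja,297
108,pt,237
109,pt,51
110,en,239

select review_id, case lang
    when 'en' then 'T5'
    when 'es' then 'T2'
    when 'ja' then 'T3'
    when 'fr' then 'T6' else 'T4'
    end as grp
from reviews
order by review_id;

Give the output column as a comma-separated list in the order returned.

review_id=100: lang='fr' → T6
review_id=101: lang='fr' → T6
review_id=102: lang='es' → T2
review_id=103: ELSE → T4
review_id=104: ELSE → T4
review_id=105: lang='fr' → T6
review_id=106: ELSE → T4
review_id=107: lang='ja' → T3
review_id=108: ELSE → T4
review_id=109: ELSE → T4
review_id=110: lang='en' → T5

T6, T6, T2, T4, T4, T6, T4, T3, T4, T4, T5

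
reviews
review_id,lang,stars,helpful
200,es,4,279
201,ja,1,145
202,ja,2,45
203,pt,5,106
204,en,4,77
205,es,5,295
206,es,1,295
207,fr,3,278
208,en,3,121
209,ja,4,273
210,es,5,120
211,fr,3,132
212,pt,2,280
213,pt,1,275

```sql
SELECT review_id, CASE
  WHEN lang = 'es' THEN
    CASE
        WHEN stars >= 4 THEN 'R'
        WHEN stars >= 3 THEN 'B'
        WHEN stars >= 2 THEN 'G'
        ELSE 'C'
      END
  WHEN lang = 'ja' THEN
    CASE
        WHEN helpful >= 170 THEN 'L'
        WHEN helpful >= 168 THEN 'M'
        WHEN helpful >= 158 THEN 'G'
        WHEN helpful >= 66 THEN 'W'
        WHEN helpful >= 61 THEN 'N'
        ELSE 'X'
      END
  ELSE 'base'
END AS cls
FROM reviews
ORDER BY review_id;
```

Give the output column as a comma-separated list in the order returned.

review_id=200: lang='es' → inner[stars >= 4] → R
review_id=201: lang='ja' → inner[helpful >= 66] → W
review_id=202: lang='ja' → inner[ELSE] → X
review_id=203: lang='pt' → outer ELSE → base
review_id=204: lang='en' → outer ELSE → base
review_id=205: lang='es' → inner[stars >= 4] → R
review_id=206: lang='es' → inner[ELSE] → C
review_id=207: lang='fr' → outer ELSE → base
review_id=208: lang='en' → outer ELSE → base
review_id=209: lang='ja' → inner[helpful >= 170] → L
review_id=210: lang='es' → inner[stars >= 4] → R
review_id=211: lang='fr' → outer ELSE → base
review_id=212: lang='pt' → outer ELSE → base
review_id=213: lang='pt' → outer ELSE → base

R, W, X, base, base, R, C, base, base, L, R, base, base, base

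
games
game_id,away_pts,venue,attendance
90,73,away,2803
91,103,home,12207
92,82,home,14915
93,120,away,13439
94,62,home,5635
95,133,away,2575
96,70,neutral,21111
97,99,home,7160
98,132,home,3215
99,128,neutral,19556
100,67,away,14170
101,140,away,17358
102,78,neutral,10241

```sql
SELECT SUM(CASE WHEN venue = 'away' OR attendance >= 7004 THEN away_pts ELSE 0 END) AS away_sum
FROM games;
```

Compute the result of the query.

1093

game_id=90: ✓ → 73
game_id=91: ✓ → 103
game_id=92: ✓ → 82
game_id=93: ✓ → 120
game_id=94: ✗
game_id=95: ✓ → 133
game_id=96: ✓ → 70
game_id=97: ✓ → 99
game_id=98: ✗
game_id=99: ✓ → 128
game_id=100: ✓ → 67
game_id=101: ✓ → 140
game_id=102: ✓ → 78
away_sum = 73 + 103 + 82 + 120 + 133 + 70 + 99 + 128 + 67 + 140 + 78 = 1093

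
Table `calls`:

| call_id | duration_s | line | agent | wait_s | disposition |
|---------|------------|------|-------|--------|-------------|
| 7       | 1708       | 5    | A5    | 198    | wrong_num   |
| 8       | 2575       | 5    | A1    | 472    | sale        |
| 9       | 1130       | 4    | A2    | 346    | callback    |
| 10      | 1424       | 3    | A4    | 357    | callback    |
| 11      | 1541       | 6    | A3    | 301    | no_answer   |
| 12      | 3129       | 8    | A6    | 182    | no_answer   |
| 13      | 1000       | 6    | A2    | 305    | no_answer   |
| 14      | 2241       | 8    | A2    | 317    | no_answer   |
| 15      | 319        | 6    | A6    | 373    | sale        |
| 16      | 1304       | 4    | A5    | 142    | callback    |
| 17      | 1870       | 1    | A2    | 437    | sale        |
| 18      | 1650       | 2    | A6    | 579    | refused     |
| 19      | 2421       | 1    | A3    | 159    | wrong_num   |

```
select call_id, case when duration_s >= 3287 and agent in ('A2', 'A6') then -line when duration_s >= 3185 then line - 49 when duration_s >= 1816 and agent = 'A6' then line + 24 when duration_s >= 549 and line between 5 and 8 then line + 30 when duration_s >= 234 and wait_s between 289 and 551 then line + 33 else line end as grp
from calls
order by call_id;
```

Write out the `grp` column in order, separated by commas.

call_id=7: duration_s >= 549 and line between 5 and 8 → 35
call_id=8: duration_s >= 549 and line between 5 and 8 → 35
call_id=9: duration_s >= 234 and wait_s between 289 and 551 → 37
call_id=10: duration_s >= 234 and wait_s between 289 and 551 → 36
call_id=11: duration_s >= 549 and line between 5 and 8 → 36
call_id=12: duration_s >= 1816 and agent = 'A6' → 32
call_id=13: duration_s >= 549 and line between 5 and 8 → 36
call_id=14: duration_s >= 549 and line between 5 and 8 → 38
call_id=15: duration_s >= 234 and wait_s between 289 and 551 → 39
call_id=16: ELSE → 4
call_id=17: duration_s >= 234 and wait_s between 289 and 551 → 34
call_id=18: ELSE → 2
call_id=19: ELSE → 1

35, 35, 37, 36, 36, 32, 36, 38, 39, 4, 34, 2, 1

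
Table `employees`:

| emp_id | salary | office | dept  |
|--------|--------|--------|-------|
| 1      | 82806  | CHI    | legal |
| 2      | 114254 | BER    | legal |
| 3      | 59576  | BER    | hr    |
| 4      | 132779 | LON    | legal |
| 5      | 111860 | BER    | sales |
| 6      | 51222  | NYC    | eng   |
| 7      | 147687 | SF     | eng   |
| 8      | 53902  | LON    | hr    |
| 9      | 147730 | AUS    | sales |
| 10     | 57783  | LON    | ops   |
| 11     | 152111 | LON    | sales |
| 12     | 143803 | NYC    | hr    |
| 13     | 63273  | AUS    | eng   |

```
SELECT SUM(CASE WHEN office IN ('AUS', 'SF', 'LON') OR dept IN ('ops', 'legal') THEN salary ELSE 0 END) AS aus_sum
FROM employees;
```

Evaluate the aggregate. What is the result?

952325

emp_id=1: ✓ → 82806
emp_id=2: ✓ → 114254
emp_id=3: ✗
emp_id=4: ✓ → 132779
emp_id=5: ✗
emp_id=6: ✗
emp_id=7: ✓ → 147687
emp_id=8: ✓ → 53902
emp_id=9: ✓ → 147730
emp_id=10: ✓ → 57783
emp_id=11: ✓ → 152111
emp_id=12: ✗
emp_id=13: ✓ → 63273
aus_sum = 82806 + 114254 + 132779 + 147687 + 53902 + 147730 + 57783 + 152111 + 63273 = 952325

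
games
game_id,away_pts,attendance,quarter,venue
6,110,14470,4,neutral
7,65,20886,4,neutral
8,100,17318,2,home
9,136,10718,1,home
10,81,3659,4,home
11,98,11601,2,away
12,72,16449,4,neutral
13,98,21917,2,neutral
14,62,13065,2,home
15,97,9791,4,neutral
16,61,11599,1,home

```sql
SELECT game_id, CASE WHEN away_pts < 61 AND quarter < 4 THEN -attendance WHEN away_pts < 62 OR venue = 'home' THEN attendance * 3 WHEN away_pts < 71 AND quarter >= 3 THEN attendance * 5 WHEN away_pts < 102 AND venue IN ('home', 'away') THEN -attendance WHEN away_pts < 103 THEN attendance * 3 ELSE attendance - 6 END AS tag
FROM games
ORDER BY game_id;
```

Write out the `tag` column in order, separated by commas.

14464, 104430, 51954, 32154, 10977, -11601, 49347, 65751, 39195, 29373, 34797

game_id=6: ELSE → 14464
game_id=7: away_pts < 71 AND quarter >= 3 → 104430
game_id=8: away_pts < 62 OR venue = 'home' → 51954
game_id=9: away_pts < 62 OR venue = 'home' → 32154
game_id=10: away_pts < 62 OR venue = 'home' → 10977
game_id=11: away_pts < 102 AND venue IN ('home', 'away') → -11601
game_id=12: away_pts < 103 → 49347
game_id=13: away_pts < 103 → 65751
game_id=14: away_pts < 62 OR venue = 'home' → 39195
game_id=15: away_pts < 103 → 29373
game_id=16: away_pts < 62 OR venue = 'home' → 34797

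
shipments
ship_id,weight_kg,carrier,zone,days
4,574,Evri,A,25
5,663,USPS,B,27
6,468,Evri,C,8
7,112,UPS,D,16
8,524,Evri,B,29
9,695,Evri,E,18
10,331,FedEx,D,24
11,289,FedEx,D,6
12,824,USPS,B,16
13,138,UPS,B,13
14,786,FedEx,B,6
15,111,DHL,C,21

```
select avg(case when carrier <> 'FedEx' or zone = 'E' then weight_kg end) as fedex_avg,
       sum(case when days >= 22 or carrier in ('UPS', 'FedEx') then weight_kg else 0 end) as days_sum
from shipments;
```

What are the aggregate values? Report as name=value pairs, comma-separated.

[fedex_avg: carrier <> 'FedEx' or zone = 'E']
ship_id=4: ✓ → 574
ship_id=5: ✓ → 663
ship_id=6: ✓ → 468
ship_id=7: ✓ → 112
ship_id=8: ✓ → 524
ship_id=9: ✓ → 695
ship_id=10: ✗
ship_id=11: ✗
ship_id=12: ✓ → 824
ship_id=13: ✓ → 138
ship_id=14: ✗
ship_id=15: ✓ → 111
fedex_avg = (574 + 663 + 468 + 112 + 524 + 695 + 824 + 138 + 111) / 9 = 456.5555555556
—
[days_sum: days >= 22 or carrier in ('UPS', 'FedEx')]
ship_id=4: ✓ → 574
ship_id=5: ✓ → 663
ship_id=6: ✗
ship_id=7: ✓ → 112
ship_id=8: ✓ → 524
ship_id=9: ✗
ship_id=10: ✓ → 331
ship_id=11: ✓ → 289
ship_id=12: ✗
ship_id=13: ✓ → 138
ship_id=14: ✓ → 786
ship_id=15: ✗
days_sum = 574 + 663 + 112 + 524 + 331 + 289 + 138 + 786 = 3417

fedex_avg=456.5555555556, days_sum=3417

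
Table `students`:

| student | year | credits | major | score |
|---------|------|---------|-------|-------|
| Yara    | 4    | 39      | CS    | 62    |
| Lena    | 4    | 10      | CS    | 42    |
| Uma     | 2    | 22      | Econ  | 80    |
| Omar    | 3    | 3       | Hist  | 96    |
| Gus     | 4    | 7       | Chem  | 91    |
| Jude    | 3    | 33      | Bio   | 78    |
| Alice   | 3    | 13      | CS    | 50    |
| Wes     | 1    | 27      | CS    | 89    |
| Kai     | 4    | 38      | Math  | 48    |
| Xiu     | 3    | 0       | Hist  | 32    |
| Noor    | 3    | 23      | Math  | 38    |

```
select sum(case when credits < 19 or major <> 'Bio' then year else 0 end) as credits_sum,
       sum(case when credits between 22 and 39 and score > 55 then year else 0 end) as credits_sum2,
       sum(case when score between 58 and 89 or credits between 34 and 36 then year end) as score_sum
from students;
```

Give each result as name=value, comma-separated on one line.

credits_sum=31, credits_sum2=10, score_sum=10

[credits_sum: credits < 19 or major <> 'Bio']
student=Yara: ✓ → 4
student=Lena: ✓ → 4
student=Uma: ✓ → 2
student=Omar: ✓ → 3
student=Gus: ✓ → 4
student=Jude: ✗
student=Alice: ✓ → 3
student=Wes: ✓ → 1
student=Kai: ✓ → 4
student=Xiu: ✓ → 3
student=Noor: ✓ → 3
credits_sum = 4 + 4 + 2 + 3 + 4 + 3 + 1 + 4 + 3 + 3 = 31
—
[credits_sum2: credits between 22 and 39 and score > 55]
student=Yara: ✓ → 4
student=Lena: ✗
student=Uma: ✓ → 2
student=Omar: ✗
student=Gus: ✗
student=Jude: ✓ → 3
student=Alice: ✗
student=Wes: ✓ → 1
student=Kai: ✗
student=Xiu: ✗
student=Noor: ✗
credits_sum2 = 4 + 2 + 3 + 1 = 10
—
[score_sum: score between 58 and 89 or credits between 34 and 36]
student=Yara: ✓ → 4
student=Lena: ✗
student=Uma: ✓ → 2
student=Omar: ✗
student=Gus: ✗
student=Jude: ✓ → 3
student=Alice: ✗
student=Wes: ✓ → 1
student=Kai: ✗
student=Xiu: ✗
student=Noor: ✗
score_sum = 4 + 2 + 3 + 1 = 10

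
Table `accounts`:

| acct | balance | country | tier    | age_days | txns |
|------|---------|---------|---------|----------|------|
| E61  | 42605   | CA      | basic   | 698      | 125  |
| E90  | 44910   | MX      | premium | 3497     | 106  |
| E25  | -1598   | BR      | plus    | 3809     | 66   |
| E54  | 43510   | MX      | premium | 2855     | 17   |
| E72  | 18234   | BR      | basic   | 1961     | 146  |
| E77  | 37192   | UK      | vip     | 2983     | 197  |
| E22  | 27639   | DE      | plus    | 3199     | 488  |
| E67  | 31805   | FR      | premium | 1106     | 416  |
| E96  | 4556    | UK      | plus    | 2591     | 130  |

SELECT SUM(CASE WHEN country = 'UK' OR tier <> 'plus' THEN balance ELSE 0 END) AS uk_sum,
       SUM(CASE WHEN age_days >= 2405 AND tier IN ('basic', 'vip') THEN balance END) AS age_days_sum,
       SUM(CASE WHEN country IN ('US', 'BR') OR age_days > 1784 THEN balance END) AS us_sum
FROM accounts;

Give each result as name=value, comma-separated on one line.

[uk_sum: country = 'UK' OR tier <> 'plus']
acct=E61: ✓ → 42605
acct=E90: ✓ → 44910
acct=E25: ✗
acct=E54: ✓ → 43510
acct=E72: ✓ → 18234
acct=E77: ✓ → 37192
acct=E22: ✗
acct=E67: ✓ → 31805
acct=E96: ✓ → 4556
uk_sum = 42605 + 44910 + 43510 + 18234 + 37192 + 31805 + 4556 = 222812
—
[age_days_sum: age_days >= 2405 AND tier IN ('basic', 'vip')]
acct=E61: ✗
acct=E90: ✗
acct=E25: ✗
acct=E54: ✗
acct=E72: ✗
acct=E77: ✓ → 37192
acct=E22: ✗
acct=E67: ✗
acct=E96: ✗
age_days_sum = 37192
—
[us_sum: country IN ('US', 'BR') OR age_days > 1784]
acct=E61: ✗
acct=E90: ✓ → 44910
acct=E25: ✓ → -1598
acct=E54: ✓ → 43510
acct=E72: ✓ → 18234
acct=E77: ✓ → 37192
acct=E22: ✓ → 27639
acct=E67: ✗
acct=E96: ✓ → 4556
us_sum = 44910 + -1598 + 43510 + 18234 + 37192 + 27639 + 4556 = 174443

uk_sum=222812, age_days_sum=37192, us_sum=174443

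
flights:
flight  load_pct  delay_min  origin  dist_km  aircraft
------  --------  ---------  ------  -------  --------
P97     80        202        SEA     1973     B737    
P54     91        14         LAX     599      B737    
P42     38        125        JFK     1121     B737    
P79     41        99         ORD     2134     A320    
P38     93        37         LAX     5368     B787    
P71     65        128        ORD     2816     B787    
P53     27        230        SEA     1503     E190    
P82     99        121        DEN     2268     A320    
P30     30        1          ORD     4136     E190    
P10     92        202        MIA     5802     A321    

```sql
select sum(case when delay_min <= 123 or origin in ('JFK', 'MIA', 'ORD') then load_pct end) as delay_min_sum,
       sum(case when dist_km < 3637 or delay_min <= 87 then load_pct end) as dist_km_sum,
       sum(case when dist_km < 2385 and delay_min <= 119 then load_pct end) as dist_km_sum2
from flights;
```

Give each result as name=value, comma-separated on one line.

delay_min_sum=549, dist_km_sum=564, dist_km_sum2=132

[delay_min_sum: delay_min <= 123 or origin in ('JFK', 'MIA', 'ORD')]
flight=P97: ✗
flight=P54: ✓ → 91
flight=P42: ✓ → 38
flight=P79: ✓ → 41
flight=P38: ✓ → 93
flight=P71: ✓ → 65
flight=P53: ✗
flight=P82: ✓ → 99
flight=P30: ✓ → 30
flight=P10: ✓ → 92
delay_min_sum = 91 + 38 + 41 + 93 + 65 + 99 + 30 + 92 = 549
—
[dist_km_sum: dist_km < 3637 or delay_min <= 87]
flight=P97: ✓ → 80
flight=P54: ✓ → 91
flight=P42: ✓ → 38
flight=P79: ✓ → 41
flight=P38: ✓ → 93
flight=P71: ✓ → 65
flight=P53: ✓ → 27
flight=P82: ✓ → 99
flight=P30: ✓ → 30
flight=P10: ✗
dist_km_sum = 80 + 91 + 38 + 41 + 93 + 65 + 27 + 99 + 30 = 564
—
[dist_km_sum2: dist_km < 2385 and delay_min <= 119]
flight=P97: ✗
flight=P54: ✓ → 91
flight=P42: ✗
flight=P79: ✓ → 41
flight=P38: ✗
flight=P71: ✗
flight=P53: ✗
flight=P82: ✗
flight=P30: ✗
flight=P10: ✗
dist_km_sum2 = 91 + 41 = 132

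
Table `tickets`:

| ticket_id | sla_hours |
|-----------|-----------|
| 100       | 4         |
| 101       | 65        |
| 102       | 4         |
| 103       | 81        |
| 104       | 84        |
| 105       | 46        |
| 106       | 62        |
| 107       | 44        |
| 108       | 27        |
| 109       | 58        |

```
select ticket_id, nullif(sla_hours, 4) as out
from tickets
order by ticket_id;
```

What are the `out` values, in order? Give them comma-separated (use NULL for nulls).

NULL, 65, NULL, 81, 84, 46, 62, 44, 27, 58

ticket_id=100: sla_hours=4 vs 4: equal → NULL
ticket_id=101: sla_hours=65 vs 4: differ → 65
ticket_id=102: sla_hours=4 vs 4: equal → NULL
ticket_id=103: sla_hours=81 vs 4: differ → 81
ticket_id=104: sla_hours=84 vs 4: differ → 84
ticket_id=105: sla_hours=46 vs 4: differ → 46
ticket_id=106: sla_hours=62 vs 4: differ → 62
ticket_id=107: sla_hours=44 vs 4: differ → 44
ticket_id=108: sla_hours=27 vs 4: differ → 27
ticket_id=109: sla_hours=58 vs 4: differ → 58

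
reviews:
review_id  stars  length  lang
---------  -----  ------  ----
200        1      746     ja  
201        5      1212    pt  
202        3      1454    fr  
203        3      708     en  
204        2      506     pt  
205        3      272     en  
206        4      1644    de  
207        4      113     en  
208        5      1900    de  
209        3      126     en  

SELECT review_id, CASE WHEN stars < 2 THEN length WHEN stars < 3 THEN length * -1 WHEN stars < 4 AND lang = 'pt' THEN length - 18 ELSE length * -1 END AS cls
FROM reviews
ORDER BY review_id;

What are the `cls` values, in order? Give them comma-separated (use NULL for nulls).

746, -1212, -1454, -708, -506, -272, -1644, -113, -1900, -126

review_id=200: stars < 2 → 746
review_id=201: ELSE → -1212
review_id=202: ELSE → -1454
review_id=203: ELSE → -708
review_id=204: stars < 3 → -506
review_id=205: ELSE → -272
review_id=206: ELSE → -1644
review_id=207: ELSE → -113
review_id=208: ELSE → -1900
review_id=209: ELSE → -126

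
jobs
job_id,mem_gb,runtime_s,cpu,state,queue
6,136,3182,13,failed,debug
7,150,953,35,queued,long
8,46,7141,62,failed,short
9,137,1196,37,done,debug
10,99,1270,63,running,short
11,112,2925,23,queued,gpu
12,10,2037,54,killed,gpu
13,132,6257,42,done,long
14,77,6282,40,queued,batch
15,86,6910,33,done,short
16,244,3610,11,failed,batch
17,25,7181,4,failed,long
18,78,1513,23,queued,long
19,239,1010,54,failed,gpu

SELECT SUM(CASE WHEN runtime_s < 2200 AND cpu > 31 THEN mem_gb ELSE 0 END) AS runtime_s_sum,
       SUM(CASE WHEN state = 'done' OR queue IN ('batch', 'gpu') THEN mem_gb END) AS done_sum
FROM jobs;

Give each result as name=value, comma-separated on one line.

runtime_s_sum=635, done_sum=1037

[runtime_s_sum: runtime_s < 2200 AND cpu > 31]
job_id=6: ✗
job_id=7: ✓ → 150
job_id=8: ✗
job_id=9: ✓ → 137
job_id=10: ✓ → 99
job_id=11: ✗
job_id=12: ✓ → 10
job_id=13: ✗
job_id=14: ✗
job_id=15: ✗
job_id=16: ✗
job_id=17: ✗
job_id=18: ✗
job_id=19: ✓ → 239
runtime_s_sum = 150 + 137 + 99 + 10 + 239 = 635
—
[done_sum: state = 'done' OR queue IN ('batch', 'gpu')]
job_id=6: ✗
job_id=7: ✗
job_id=8: ✗
job_id=9: ✓ → 137
job_id=10: ✗
job_id=11: ✓ → 112
job_id=12: ✓ → 10
job_id=13: ✓ → 132
job_id=14: ✓ → 77
job_id=15: ✓ → 86
job_id=16: ✓ → 244
job_id=17: ✗
job_id=18: ✗
job_id=19: ✓ → 239
done_sum = 137 + 112 + 10 + 132 + 77 + 86 + 244 + 239 = 1037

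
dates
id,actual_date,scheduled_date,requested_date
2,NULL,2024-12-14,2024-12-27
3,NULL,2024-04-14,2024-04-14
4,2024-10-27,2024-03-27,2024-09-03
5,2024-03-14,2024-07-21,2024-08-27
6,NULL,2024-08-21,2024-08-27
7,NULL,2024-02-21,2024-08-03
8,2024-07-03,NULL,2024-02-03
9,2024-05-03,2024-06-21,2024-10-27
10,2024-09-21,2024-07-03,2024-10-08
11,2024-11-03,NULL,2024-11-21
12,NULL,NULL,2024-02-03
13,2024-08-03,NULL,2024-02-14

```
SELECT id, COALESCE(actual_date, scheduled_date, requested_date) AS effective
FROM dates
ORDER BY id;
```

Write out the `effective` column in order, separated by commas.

2024-12-14, 2024-04-14, 2024-10-27, 2024-03-14, 2024-08-21, 2024-02-21, 2024-07-03, 2024-05-03, 2024-09-21, 2024-11-03, 2024-02-03, 2024-08-03

id=2: actual_date=NULL, scheduled_date=2024-12-14 → 2024-12-14
id=3: actual_date=NULL, scheduled_date=2024-04-14 → 2024-04-14
id=4: actual_date=2024-10-27 → 2024-10-27
id=5: actual_date=2024-03-14 → 2024-03-14
id=6: actual_date=NULL, scheduled_date=2024-08-21 → 2024-08-21
id=7: actual_date=NULL, scheduled_date=2024-02-21 → 2024-02-21
id=8: actual_date=2024-07-03 → 2024-07-03
id=9: actual_date=2024-05-03 → 2024-05-03
id=10: actual_date=2024-09-21 → 2024-09-21
id=11: actual_date=2024-11-03 → 2024-11-03
id=12: actual_date=NULL, scheduled_date=NULL, requested_date=2024-02-03 → 2024-02-03
id=13: actual_date=2024-08-03 → 2024-08-03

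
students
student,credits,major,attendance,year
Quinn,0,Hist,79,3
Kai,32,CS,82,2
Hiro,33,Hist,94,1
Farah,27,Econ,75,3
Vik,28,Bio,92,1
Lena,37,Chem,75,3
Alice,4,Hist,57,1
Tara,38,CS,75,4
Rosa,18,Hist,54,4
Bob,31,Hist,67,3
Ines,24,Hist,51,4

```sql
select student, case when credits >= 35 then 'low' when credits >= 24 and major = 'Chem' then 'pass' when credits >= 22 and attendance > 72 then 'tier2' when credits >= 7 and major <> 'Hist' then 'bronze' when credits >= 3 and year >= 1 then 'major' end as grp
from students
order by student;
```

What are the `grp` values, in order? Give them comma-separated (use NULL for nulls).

major, major, tier2, tier2, major, tier2, low, NULL, major, low, tier2

student=Alice: credits >= 3 and year >= 1 → major
student=Bob: credits >= 3 and year >= 1 → major
student=Farah: credits >= 22 and attendance > 72 → tier2
student=Hiro: credits >= 22 and attendance > 72 → tier2
student=Ines: credits >= 3 and year >= 1 → major
student=Kai: credits >= 22 and attendance > 72 → tier2
student=Lena: credits >= 35 → low
student=Quinn: (no match → NULL) → NULL
student=Rosa: credits >= 3 and year >= 1 → major
student=Tara: credits >= 35 → low
student=Vik: credits >= 22 and attendance > 72 → tier2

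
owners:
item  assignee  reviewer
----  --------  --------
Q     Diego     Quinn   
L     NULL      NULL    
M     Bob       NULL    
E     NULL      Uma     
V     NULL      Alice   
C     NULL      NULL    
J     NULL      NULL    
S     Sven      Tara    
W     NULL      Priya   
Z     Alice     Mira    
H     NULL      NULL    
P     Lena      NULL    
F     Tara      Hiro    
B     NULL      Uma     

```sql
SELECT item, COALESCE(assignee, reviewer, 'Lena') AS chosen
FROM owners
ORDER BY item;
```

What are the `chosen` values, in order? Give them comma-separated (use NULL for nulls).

Uma, Lena, Uma, Tara, Lena, Lena, Lena, Bob, Lena, Diego, Sven, Alice, Priya, Alice

item=B: assignee=NULL, reviewer=Uma → Uma
item=C: assignee=NULL, reviewer=NULL, → literal Lena → Lena
item=E: assignee=NULL, reviewer=Uma → Uma
item=F: assignee=Tara → Tara
item=H: assignee=NULL, reviewer=NULL, → literal Lena → Lena
item=J: assignee=NULL, reviewer=NULL, → literal Lena → Lena
item=L: assignee=NULL, reviewer=NULL, → literal Lena → Lena
item=M: assignee=Bob → Bob
item=P: assignee=Lena → Lena
item=Q: assignee=Diego → Diego
item=S: assignee=Sven → Sven
item=V: assignee=NULL, reviewer=Alice → Alice
item=W: assignee=NULL, reviewer=Priya → Priya
item=Z: assignee=Alice → Alice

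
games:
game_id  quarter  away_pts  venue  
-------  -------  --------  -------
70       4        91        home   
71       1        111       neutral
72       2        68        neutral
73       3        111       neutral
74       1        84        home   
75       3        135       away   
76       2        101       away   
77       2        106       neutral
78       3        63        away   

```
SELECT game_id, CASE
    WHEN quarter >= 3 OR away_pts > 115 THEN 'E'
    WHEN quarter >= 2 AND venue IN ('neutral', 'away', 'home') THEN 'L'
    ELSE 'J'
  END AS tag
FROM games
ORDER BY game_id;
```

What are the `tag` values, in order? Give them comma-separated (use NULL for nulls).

game_id=70: quarter >= 3 OR away_pts > 115 → E
game_id=71: ELSE → J
game_id=72: quarter >= 2 AND venue IN ('neutral', 'away', 'home') → L
game_id=73: quarter >= 3 OR away_pts > 115 → E
game_id=74: ELSE → J
game_id=75: quarter >= 3 OR away_pts > 115 → E
game_id=76: quarter >= 2 AND venue IN ('neutral', 'away', 'home') → L
game_id=77: quarter >= 2 AND venue IN ('neutral', 'away', 'home') → L
game_id=78: quarter >= 3 OR away_pts > 115 → E

E, J, L, E, J, E, L, L, E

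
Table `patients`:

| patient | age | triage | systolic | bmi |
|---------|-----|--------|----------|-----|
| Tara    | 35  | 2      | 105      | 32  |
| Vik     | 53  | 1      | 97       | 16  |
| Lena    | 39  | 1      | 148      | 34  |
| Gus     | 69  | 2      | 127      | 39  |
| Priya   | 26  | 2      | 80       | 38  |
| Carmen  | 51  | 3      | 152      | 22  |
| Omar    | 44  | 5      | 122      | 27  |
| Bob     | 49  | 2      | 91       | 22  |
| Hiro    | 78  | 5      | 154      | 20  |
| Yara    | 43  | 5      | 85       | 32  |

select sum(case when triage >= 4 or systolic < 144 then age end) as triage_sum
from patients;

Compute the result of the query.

patient=Tara: ✓ → 35
patient=Vik: ✓ → 53
patient=Lena: ✗
patient=Gus: ✓ → 69
patient=Priya: ✓ → 26
patient=Carmen: ✗
patient=Omar: ✓ → 44
patient=Bob: ✓ → 49
patient=Hiro: ✓ → 78
patient=Yara: ✓ → 43
triage_sum = 35 + 53 + 69 + 26 + 44 + 49 + 78 + 43 = 397

397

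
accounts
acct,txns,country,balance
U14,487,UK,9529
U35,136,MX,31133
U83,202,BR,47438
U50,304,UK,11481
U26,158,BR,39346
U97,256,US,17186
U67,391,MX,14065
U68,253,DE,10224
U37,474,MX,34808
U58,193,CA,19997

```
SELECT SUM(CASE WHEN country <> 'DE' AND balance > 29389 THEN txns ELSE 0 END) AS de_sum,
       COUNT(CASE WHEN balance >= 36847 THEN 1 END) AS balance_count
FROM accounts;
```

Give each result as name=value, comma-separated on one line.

de_sum=970, balance_count=2

[de_sum: country <> 'DE' AND balance > 29389]
acct=U14: ✗
acct=U35: ✓ → 136
acct=U83: ✓ → 202
acct=U50: ✗
acct=U26: ✓ → 158
acct=U97: ✗
acct=U67: ✗
acct=U68: ✗
acct=U37: ✓ → 474
acct=U58: ✗
de_sum = 136 + 202 + 158 + 474 = 970
—
[balance_count: balance >= 36847]
acct=U14: ✗
acct=U35: ✗
acct=U83: ✓ → 1
acct=U50: ✗
acct=U26: ✓ → 1
acct=U97: ✗
acct=U67: ✗
acct=U68: ✗
acct=U37: ✗
acct=U58: ✗
balance_count = COUNT(1, 1) = 2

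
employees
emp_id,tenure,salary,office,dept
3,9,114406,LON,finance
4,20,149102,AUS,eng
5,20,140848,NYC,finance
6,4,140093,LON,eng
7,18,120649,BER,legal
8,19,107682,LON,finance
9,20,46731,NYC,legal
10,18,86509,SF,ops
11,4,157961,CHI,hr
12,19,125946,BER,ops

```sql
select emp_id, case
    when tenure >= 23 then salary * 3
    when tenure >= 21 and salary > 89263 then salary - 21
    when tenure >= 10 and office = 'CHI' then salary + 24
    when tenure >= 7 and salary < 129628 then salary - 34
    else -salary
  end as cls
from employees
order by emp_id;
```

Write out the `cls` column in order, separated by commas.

emp_id=3: tenure >= 7 and salary < 129628 → 114372
emp_id=4: ELSE → -149102
emp_id=5: ELSE → -140848
emp_id=6: ELSE → -140093
emp_id=7: tenure >= 7 and salary < 129628 → 120615
emp_id=8: tenure >= 7 and salary < 129628 → 107648
emp_id=9: tenure >= 7 and salary < 129628 → 46697
emp_id=10: tenure >= 7 and salary < 129628 → 86475
emp_id=11: ELSE → -157961
emp_id=12: tenure >= 7 and salary < 129628 → 125912

114372, -149102, -140848, -140093, 120615, 107648, 46697, 86475, -157961, 125912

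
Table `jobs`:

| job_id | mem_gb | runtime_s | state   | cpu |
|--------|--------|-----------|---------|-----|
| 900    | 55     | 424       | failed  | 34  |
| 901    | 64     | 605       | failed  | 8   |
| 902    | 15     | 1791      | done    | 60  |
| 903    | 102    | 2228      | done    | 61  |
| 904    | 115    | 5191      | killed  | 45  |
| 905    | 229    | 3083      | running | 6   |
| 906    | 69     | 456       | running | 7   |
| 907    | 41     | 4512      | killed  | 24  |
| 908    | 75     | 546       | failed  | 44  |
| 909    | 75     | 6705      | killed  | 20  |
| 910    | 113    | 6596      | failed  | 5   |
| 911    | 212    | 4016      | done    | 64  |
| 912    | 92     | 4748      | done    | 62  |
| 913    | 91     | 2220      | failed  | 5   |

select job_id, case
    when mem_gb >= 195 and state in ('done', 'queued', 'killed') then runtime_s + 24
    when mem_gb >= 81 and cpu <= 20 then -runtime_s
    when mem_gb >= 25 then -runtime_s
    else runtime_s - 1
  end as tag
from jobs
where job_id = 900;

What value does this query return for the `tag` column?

-424

job_id = 900: mem_gb=55, runtime_s=424, state=failed, cpu=34.
mem_gb >= 195 and state in ('done', 'queued', 'killed') → false
mem_gb >= 81 and cpu <= 20 → false
mem_gb >= 25 → true → -424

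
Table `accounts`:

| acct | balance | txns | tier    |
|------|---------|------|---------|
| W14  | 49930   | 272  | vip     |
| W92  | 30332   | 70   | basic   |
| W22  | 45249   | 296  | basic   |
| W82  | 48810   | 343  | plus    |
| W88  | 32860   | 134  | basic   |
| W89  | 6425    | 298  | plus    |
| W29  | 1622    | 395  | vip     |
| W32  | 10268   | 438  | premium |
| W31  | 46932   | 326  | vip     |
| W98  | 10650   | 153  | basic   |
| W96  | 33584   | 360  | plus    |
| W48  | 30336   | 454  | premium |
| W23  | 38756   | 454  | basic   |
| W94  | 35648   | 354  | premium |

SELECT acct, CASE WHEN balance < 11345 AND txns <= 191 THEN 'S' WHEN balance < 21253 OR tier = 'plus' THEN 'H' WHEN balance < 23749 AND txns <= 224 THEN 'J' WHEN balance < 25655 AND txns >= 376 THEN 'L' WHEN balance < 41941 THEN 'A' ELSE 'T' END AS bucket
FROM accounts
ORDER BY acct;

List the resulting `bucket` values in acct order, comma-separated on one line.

T, T, A, H, T, H, A, H, A, H, A, A, H, S

acct=W14: ELSE → T
acct=W22: ELSE → T
acct=W23: balance < 41941 → A
acct=W29: balance < 21253 OR tier = 'plus' → H
acct=W31: ELSE → T
acct=W32: balance < 21253 OR tier = 'plus' → H
acct=W48: balance < 41941 → A
acct=W82: balance < 21253 OR tier = 'plus' → H
acct=W88: balance < 41941 → A
acct=W89: balance < 21253 OR tier = 'plus' → H
acct=W92: balance < 41941 → A
acct=W94: balance < 41941 → A
acct=W96: balance < 21253 OR tier = 'plus' → H
acct=W98: balance < 11345 AND txns <= 191 → S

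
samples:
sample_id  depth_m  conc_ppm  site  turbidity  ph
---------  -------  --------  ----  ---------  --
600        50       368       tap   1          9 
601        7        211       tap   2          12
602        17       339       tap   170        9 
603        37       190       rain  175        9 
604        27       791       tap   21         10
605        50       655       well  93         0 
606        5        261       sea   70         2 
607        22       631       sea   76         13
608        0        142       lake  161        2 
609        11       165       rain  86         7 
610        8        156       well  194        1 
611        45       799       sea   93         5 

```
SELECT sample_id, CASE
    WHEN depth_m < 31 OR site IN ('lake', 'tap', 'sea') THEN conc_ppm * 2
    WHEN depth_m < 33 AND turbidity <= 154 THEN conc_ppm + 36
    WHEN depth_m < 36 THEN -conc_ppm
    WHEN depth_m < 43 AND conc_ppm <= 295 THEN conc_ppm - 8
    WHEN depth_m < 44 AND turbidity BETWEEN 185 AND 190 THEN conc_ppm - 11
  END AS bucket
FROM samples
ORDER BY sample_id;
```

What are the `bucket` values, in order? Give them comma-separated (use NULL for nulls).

sample_id=600: depth_m < 31 OR site IN ('lake', 'tap', 'sea') → 736
sample_id=601: depth_m < 31 OR site IN ('lake', 'tap', 'sea') → 422
sample_id=602: depth_m < 31 OR site IN ('lake', 'tap', 'sea') → 678
sample_id=603: depth_m < 43 AND conc_ppm <= 295 → 182
sample_id=604: depth_m < 31 OR site IN ('lake', 'tap', 'sea') → 1582
sample_id=605: (no match → NULL) → NULL
sample_id=606: depth_m < 31 OR site IN ('lake', 'tap', 'sea') → 522
sample_id=607: depth_m < 31 OR site IN ('lake', 'tap', 'sea') → 1262
sample_id=608: depth_m < 31 OR site IN ('lake', 'tap', 'sea') → 284
sample_id=609: depth_m < 31 OR site IN ('lake', 'tap', 'sea') → 330
sample_id=610: depth_m < 31 OR site IN ('lake', 'tap', 'sea') → 312
sample_id=611: depth_m < 31 OR site IN ('lake', 'tap', 'sea') → 1598

736, 422, 678, 182, 1582, NULL, 522, 1262, 284, 330, 312, 1598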